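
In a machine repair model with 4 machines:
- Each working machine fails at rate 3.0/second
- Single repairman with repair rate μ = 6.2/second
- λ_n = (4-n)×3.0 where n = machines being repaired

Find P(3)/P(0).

P(3)/P(0) = ∏_{i=0}^{3-1} λ_i/μ_{i+1}
= (4-0)×3.0/6.2 × (4-1)×3.0/6.2 × (4-2)×3.0/6.2
= 2.7189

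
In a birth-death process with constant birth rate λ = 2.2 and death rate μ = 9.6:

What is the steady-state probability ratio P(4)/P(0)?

For constant rates: P(n)/P(0) = (λ/μ)^n
P(4)/P(0) = (2.2/9.6)^4 = 0.22917^4 = 0.002758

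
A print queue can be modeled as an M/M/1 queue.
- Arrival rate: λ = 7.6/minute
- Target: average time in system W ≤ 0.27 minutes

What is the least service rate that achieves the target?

For M/M/1: W = 1/(μ-λ)
Need W ≤ 0.27, so 1/(μ-λ) ≤ 0.27
μ - λ ≥ 1/0.27 = 3.7037
μ ≥ 7.6 + 3.7037 = 11.3037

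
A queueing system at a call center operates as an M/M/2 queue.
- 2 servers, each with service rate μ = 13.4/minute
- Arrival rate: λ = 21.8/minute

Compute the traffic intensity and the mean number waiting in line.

Traffic intensity: ρ = λ/(cμ) = 21.8/(2×13.4) = 0.8134
Since ρ = 0.8134 < 1, system is stable.
Offered load a = λ/μ = cρ = 21.8/13.4 = 1.6269
P₀ = [ Σₙ₌₀^1 aⁿ/n! + a^2/(2!(1-ρ)) ]⁻¹
Σ = a^0/0! + a^1/1! = 1.0000 + 1.6269 = 2.6269
a^2/(2!(1-ρ)) = 2.64669/(2 × 0.186567) = 7.0931
P₀ = 1/(2.6269 + 7.0931) = 0.1029
Lq = P₀·a^2·ρ / (2!(1-ρ)²) = 0.10288 × 2.6467 × 0.81343 / (2 × 0.034807) = 3.1817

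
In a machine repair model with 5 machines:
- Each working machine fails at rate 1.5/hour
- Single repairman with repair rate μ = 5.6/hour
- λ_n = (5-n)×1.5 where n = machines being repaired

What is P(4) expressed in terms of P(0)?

P(4)/P(0) = ∏_{i=0}^{4-1} λ_i/μ_{i+1}
= (5-0)×1.5/5.6 × (5-1)×1.5/5.6 × (5-2)×1.5/5.6 × (5-3)×1.5/5.6
= 0.6177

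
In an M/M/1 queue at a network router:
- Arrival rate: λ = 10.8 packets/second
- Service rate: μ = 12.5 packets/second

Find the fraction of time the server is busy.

Server utilization: ρ = λ/μ
ρ = 10.8/12.5 = 0.8640
The server is busy 86.40% of the time.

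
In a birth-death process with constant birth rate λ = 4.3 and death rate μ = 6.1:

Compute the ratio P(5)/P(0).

For constant rates: P(n)/P(0) = (λ/μ)^n
P(5)/P(0) = (4.3/6.1)^5 = 0.70492^5 = 0.1741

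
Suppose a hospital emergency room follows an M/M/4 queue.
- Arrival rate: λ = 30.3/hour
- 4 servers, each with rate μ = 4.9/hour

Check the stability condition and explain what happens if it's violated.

Stability requires ρ = λ/(cμ) < 1
ρ = 30.3/(4 × 4.9) = 30.3/19.60 = 1.5459
Since 1.5459 ≥ 1, the system is UNSTABLE.
Need c > λ/μ = 30.3/4.9 = 6.18.
Minimum servers needed: c = 7.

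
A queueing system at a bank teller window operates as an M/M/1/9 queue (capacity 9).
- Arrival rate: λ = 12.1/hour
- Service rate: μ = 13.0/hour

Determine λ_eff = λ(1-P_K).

ρ = λ/μ = 12.1/13.0 = 0.93077
P₀ = (1-ρ)/(1-ρ^(K+1)) = (1-0.93077)/(1-0.93077^10) = 0.06923/0.5120 = 0.1352
P_K = P₀×ρ^K = 0.1352 × 0.93077^9 = 0.1352 × 0.5243 = 0.07089
λ_eff = λ(1-P_K) = 12.1 × (1 - 0.07089) = 12.1 × 0.92911 = 11.2422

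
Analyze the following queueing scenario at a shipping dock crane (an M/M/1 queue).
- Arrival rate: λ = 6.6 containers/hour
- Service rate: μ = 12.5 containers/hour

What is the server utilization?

Server utilization: ρ = λ/μ
ρ = 6.6/12.5 = 0.5280
The server is busy 52.80% of the time.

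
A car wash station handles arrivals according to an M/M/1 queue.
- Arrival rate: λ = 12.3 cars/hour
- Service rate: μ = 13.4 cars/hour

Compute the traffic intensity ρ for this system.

Server utilization: ρ = λ/μ
ρ = 12.3/13.4 = 0.9179
The server is busy 91.79% of the time.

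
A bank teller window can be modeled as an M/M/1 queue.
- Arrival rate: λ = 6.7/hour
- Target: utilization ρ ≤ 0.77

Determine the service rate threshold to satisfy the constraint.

ρ = λ/μ, so μ = λ/ρ
μ ≥ 6.7/0.77 = 8.7013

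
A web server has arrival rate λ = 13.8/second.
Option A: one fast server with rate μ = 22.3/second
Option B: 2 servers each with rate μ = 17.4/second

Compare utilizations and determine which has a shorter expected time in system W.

Option A: single server μ = 22.3 (M/M/1)
  ρ_A = 13.8/22.3 = 0.6188
  W_A = 1/(μ-λ) = 1/(22.3-13.8) = 1/8.50 = 0.1176

Option B: 2 servers μ = 17.4 (M/M/2)
  ρ_B = λ/(cμ) = 13.8/(2×17.4) = 0.3966
  Offered load a = λ/μ = cρ = 13.8/17.4 = 0.7931
  P₀ = [ Σₙ₌₀^1 aⁿ/n! + a^2/(2!(1-ρ)) ]⁻¹
  Σ = a^0/0! + a^1/1! = 1.0000 + 0.7931 = 1.7931
  a^2/(2!(1-ρ)) = 0.6290/(2 × 0.6034) = 0.5212
  P₀ = 1/(1.7931 + 0.5212) = 0.4321
  Lq = P₀·a^2·ρ / (2!(1-ρ)²) = 0.4321 × 0.6290 × 0.3966 / (2 × 0.3641) = 0.1480
  Wq_B = Lq/λ = 0.14799/13.8 = 0.010724
  W_B = Wq_B + 1/μ = 0.010724 + 0.057471 = 0.06820

Since W_B = 0.06820 < W_A = 0.1176, Option B (multiple servers) has the shorter time in system.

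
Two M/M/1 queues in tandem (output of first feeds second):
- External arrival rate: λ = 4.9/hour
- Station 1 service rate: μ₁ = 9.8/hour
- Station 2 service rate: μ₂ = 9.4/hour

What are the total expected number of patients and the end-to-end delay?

By Jackson's theorem, each station behaves as independent M/M/1.
Station 1: ρ₁ = 4.9/9.8 = 0.5000, L₁ = ρ₁/(1-ρ₁) = λ/(μ₁-λ) = 4.9/4.90 = 1.0000
Station 2: ρ₂ = 4.9/9.4 = 0.5213, L₂ = ρ₂/(1-ρ₂) = λ/(μ₂-λ) = 4.9/4.50 = 1.0889
Total: L = L₁ + L₂ = 1.0000 + 1.0889 = 2.0889
W = L/λ = 2.0889/4.9 = 0.4263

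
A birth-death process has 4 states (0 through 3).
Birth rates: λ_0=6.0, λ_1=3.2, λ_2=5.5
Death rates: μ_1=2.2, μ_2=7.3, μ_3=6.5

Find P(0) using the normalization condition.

Ratios P(n)/P(0) = (λ₀···λₙ₋₁)/(μ₁···μₙ):
P(1)/P(0) = (6.0)/(2.2) = 2.7273
P(2)/P(0) = (6.0×3.2)/(2.2×7.3) = 1.1955
P(3)/P(0) = (6.0×3.2×5.5)/(2.2×7.3×6.5) = 1.0116

Normalization: ∑ P(n) = 1
P(0) × (1.0000 + 2.7273 + 1.1955 + 1.0116) = 1
P(0) × 5.9344 = 1
P(0) = 1/5.9344 = 0.1685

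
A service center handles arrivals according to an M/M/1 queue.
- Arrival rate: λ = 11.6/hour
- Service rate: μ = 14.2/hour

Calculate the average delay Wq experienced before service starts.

First, compute utilization: ρ = λ/μ = 11.6/14.2 = 0.8169
For M/M/1: Wq = λ/(μ(μ-λ))
Wq = 11.6/(14.2 × (14.2-11.6))
Wq = 11.6/(14.2 × 2.60)
Wq = 0.3142 hours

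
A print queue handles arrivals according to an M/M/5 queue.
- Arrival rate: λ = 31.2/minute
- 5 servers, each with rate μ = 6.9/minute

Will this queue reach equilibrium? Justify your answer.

Stability requires ρ = λ/(cμ) < 1
ρ = 31.2/(5 × 6.9) = 31.2/34.50 = 0.9043
Since 0.9043 < 1, the system is STABLE.
The servers are busy 90.43% of the time.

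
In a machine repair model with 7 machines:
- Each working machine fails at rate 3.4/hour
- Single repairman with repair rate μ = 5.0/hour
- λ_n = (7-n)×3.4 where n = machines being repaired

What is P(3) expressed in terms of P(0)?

P(3)/P(0) = ∏_{i=0}^{3-1} λ_i/μ_{i+1}
= (7-0)×3.4/5.0 × (7-1)×3.4/5.0 × (7-2)×3.4/5.0
= 66.0307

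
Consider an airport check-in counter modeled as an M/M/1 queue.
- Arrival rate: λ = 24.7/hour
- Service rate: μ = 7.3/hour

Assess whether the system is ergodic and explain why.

Stability requires ρ = λ/(cμ) < 1
ρ = 24.7/(1 × 7.3) = 24.7/7.30 = 3.3836
Since 3.3836 ≥ 1, the system is UNSTABLE.
Queue grows without bound. Need μ > λ = 24.7.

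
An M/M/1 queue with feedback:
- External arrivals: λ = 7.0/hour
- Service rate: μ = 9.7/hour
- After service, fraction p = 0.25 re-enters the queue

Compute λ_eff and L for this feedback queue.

Effective arrival rate: λ_eff = λ/(1-p) = 7.0/(1-0.25) = 7.0/0.75 = 9.333333
ρ = λ_eff/μ = 9.333333/9.7 = 0.9621993
L = ρ/(1-ρ) = 0.9621993/(1-0.9621993) = 25.4545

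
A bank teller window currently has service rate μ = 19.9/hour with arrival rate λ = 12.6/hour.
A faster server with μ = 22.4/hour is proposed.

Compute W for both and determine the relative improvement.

System 1: ρ₁ = 12.6/19.9 = 0.6332, W₁ = 1/(19.9-12.6) = 0.13699
System 2: ρ₂ = 12.6/22.4 = 0.5625, W₂ = 1/(22.4-12.6) = 0.10204
Improvement: (W₁-W₂)/W₁ = (0.13699-0.10204)/0.13699 = 25.51%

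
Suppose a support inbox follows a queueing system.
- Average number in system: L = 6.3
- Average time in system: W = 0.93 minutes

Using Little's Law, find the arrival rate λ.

Little's Law: L = λW, so λ = L/W
λ = 6.3/0.93 = 6.7742 emails/minute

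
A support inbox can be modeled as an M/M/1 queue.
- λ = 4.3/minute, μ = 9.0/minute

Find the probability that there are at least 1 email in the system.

ρ = λ/μ = 4.3/9.0 = 0.4778
P(N ≥ n) = ρⁿ
P(N ≥ 1) = 0.4778^1
P(N ≥ 1) = 0.4778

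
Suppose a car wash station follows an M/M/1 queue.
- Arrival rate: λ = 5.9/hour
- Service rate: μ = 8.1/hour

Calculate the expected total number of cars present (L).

ρ = λ/μ = 5.9/8.1 = 0.7284
For M/M/1: L = λ/(μ-λ)
L = 5.9/(8.1-5.9) = 5.9/2.20
L = 2.6818 cars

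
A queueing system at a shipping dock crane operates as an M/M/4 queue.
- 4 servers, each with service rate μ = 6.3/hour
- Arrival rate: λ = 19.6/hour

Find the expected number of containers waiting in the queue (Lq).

Traffic intensity: ρ = λ/(cμ) = 19.6/(4×6.3) = 0.7778
Since ρ = 0.7778 < 1, system is stable.
Offered load a = λ/μ = cρ = 19.6/6.3 = 3.1111
P₀ = [ Σₙ₌₀^3 aⁿ/n! + a^4/(4!(1-ρ)) ]⁻¹
Σ = a^0/0! + a^1/1! + a^2/2! + a^3/3! = 1.00000 + 3.11111 + 4.83951 + 5.01875 = 13.9694
a^4/(4!(1-ρ)) = 93.6833/(24 × 0.222222) = 17.5656
P₀ = 1/(13.9694 + 17.5656) = 0.03171
Lq = P₀·a^4·ρ / (4!(1-ρ)²) = 0.031711 × 93.6833 × 0.77778 / (24 × 0.049383) = 1.9496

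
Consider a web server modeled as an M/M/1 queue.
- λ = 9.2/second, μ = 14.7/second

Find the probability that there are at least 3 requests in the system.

ρ = λ/μ = 9.2/14.7 = 0.62585
P(N ≥ n) = ρⁿ
P(N ≥ 3) = 0.62585^3
P(N ≥ 3) = 0.2451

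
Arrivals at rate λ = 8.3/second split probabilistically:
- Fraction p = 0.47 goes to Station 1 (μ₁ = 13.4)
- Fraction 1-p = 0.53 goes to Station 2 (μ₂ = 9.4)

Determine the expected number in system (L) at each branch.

Effective rates: λ₁ = 8.3×0.47 = 3.901, λ₂ = 8.3×0.53 = 4.399
Station 1: ρ₁ = 3.901/13.4 = 0.29112, L₁ = ρ₁/(1-ρ₁) = 0.29112/(1-0.29112) = 0.4107
Station 2: ρ₂ = 4.399/9.4 = 0.46798, L₂ = ρ₂/(1-ρ₂) = 0.46798/(1-0.46798) = 0.8796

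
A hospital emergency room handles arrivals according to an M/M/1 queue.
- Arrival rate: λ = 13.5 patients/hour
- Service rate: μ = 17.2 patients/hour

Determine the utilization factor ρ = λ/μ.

Server utilization: ρ = λ/μ
ρ = 13.5/17.2 = 0.7849
The server is busy 78.49% of the time.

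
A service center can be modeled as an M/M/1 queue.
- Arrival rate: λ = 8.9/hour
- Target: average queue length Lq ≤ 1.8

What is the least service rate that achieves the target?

For M/M/1: Lq = λ²/(μ(μ-λ))
Need Lq ≤ 1.8, i.e. μ(μ-λ) ≥ λ²/1.8
μ² - 8.9μ - 79.21/1.8 ≥ 0  →  μ² - 8.9μ - 44.00556 ≥ 0
Quadratic formula (positive root): μ = [λ + √(λ² + 4×44.00556)]/2
Discriminant: 79.21 + 4×44.00556 = 255.2322, √255.2322 = 15.9760
μ ≥ (8.9 + 15.9760)/2 = 12.4380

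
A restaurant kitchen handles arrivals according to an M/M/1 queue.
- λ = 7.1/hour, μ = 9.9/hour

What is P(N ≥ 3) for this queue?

ρ = λ/μ = 7.1/9.9 = 0.7172
P(N ≥ n) = ρⁿ
P(N ≥ 3) = 0.7172^3
P(N ≥ 3) = 0.3689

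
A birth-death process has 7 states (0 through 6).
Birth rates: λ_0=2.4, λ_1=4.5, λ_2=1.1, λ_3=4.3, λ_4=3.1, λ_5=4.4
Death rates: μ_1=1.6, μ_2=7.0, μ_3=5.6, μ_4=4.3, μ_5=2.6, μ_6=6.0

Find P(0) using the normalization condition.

Ratios P(n)/P(0) = (λ₀···λₙ₋₁)/(μ₁···μₙ):
P(1)/P(0) = (2.4)/(1.6) = 1.5000
P(2)/P(0) = (2.4×4.5)/(1.6×7.0) = 0.96429
P(3)/P(0) = (2.4×4.5×1.1)/(1.6×7.0×5.6) = 0.18941
P(4)/P(0) = (2.4×4.5×1.1×4.3)/(1.6×7.0×5.6×4.3) = 0.18941
P(5)/P(0) = (2.4×4.5×1.1×4.3×3.1)/(1.6×7.0×5.6×4.3×2.6) = 0.22584
P(6)/P(0) = (2.4×4.5×1.1×4.3×3.1×4.4)/(1.6×7.0×5.6×4.3×2.6×6.0) = 0.16562

Normalization: ∑ P(n) = 1
P(0) × (1.0000 + 1.5000 + 0.96429 + 0.18941 + 0.18941 + 0.22584 + 0.16562) = 1
P(0) × 4.23457 = 1
P(0) = 1/4.23457 = 0.2362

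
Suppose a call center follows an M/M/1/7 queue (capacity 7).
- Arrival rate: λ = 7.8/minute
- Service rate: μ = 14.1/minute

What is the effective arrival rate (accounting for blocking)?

ρ = λ/μ = 7.8/14.1 = 0.55319
P₀ = (1-ρ)/(1-ρ^(K+1)) = (1-0.55319)/(1-0.55319^8) = 0.4468/0.9912 = 0.4508
P_K = P₀×ρ^K = 0.45076 × 0.55319^7 = 0.45076 × 0.015853 = 0.007146
λ_eff = λ(1-P_K) = 7.8 × (1 - 0.007146) = 7.8 × 0.992854 = 7.7443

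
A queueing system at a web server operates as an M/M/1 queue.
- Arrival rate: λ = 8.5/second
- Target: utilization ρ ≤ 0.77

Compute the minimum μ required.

ρ = λ/μ, so μ = λ/ρ
μ ≥ 8.5/0.77 = 11.0390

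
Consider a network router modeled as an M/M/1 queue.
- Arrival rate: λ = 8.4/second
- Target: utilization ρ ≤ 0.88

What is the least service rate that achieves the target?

ρ = λ/μ, so μ = λ/ρ
μ ≥ 8.4/0.88 = 9.5455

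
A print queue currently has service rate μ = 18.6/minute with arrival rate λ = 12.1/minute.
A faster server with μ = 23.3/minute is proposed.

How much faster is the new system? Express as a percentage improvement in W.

System 1: ρ₁ = 12.1/18.6 = 0.6505, W₁ = 1/(18.6-12.1) = 0.153846
System 2: ρ₂ = 12.1/23.3 = 0.5193, W₂ = 1/(23.3-12.1) = 0.0892857
Improvement: (W₁-W₂)/W₁ = (0.153846-0.0892857)/0.153846 = 41.96%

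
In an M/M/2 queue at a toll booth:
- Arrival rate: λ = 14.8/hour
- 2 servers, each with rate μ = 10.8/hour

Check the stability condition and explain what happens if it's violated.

Stability requires ρ = λ/(cμ) < 1
ρ = 14.8/(2 × 10.8) = 14.8/21.60 = 0.6852
Since 0.6852 < 1, the system is STABLE.
The servers are busy 68.52% of the time.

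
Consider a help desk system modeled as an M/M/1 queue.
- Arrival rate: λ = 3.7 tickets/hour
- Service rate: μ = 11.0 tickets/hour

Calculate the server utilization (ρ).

Server utilization: ρ = λ/μ
ρ = 3.7/11.0 = 0.3364
The server is busy 33.64% of the time.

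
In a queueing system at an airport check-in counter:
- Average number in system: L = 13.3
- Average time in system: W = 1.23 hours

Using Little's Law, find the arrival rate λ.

Little's Law: L = λW, so λ = L/W
λ = 13.3/1.23 = 10.8130 passengers/hour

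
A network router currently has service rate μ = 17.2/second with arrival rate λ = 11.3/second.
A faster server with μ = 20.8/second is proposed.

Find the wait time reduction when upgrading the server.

System 1: ρ₁ = 11.3/17.2 = 0.6570, W₁ = 1/(17.2-11.3) = 0.1694915
System 2: ρ₂ = 11.3/20.8 = 0.5433, W₂ = 1/(20.8-11.3) = 0.1052632
Improvement: (W₁-W₂)/W₁ = (0.1694915-0.1052632)/0.1694915 = 37.89%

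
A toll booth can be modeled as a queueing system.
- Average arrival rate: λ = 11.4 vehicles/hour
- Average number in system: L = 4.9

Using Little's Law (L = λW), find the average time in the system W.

Little's Law: L = λW, so W = L/λ
W = 4.9/11.4 = 0.4298 hours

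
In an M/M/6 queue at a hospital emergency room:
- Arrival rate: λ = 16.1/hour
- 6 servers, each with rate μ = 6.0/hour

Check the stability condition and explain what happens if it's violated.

Stability requires ρ = λ/(cμ) < 1
ρ = 16.1/(6 × 6.0) = 16.1/36.00 = 0.4472
Since 0.4472 < 1, the system is STABLE.
The servers are busy 44.72% of the time.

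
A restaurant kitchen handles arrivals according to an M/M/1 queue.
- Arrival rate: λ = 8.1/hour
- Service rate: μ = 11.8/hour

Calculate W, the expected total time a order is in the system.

First, compute utilization: ρ = λ/μ = 8.1/11.8 = 0.6864
For M/M/1: W = 1/(μ-λ)
W = 1/(11.8-8.1) = 1/3.70
W = 0.2703 hours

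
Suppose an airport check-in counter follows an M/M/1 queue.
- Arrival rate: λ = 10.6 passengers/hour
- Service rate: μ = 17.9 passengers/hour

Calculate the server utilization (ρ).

Server utilization: ρ = λ/μ
ρ = 10.6/17.9 = 0.5922
The server is busy 59.22% of the time.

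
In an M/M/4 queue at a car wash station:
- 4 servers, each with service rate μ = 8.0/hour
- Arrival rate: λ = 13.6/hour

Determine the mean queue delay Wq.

Traffic intensity: ρ = λ/(cμ) = 13.6/(4×8.0) = 0.4250
Since ρ = 0.4250 < 1, system is stable.
Offered load a = λ/μ = cρ = 13.6/8.0 = 1.7000
P₀ = [ Σₙ₌₀^3 aⁿ/n! + a^4/(4!(1-ρ)) ]⁻¹
Σ = a^0/0! + a^1/1! + a^2/2! + a^3/3! = 1.0000 + 1.7000 + 1.4450 + 0.8188 = 4.9638
a^4/(4!(1-ρ)) = 8.3521/(24 × 0.5750) = 0.6052
P₀ = 1/(4.9638 + 0.6052) = 0.1796
Lq = P₀·a^4·ρ / (4!(1-ρ)²) = 0.17956 × 8.3521 × 0.42500 / (24 × 0.33062) = 0.08033
Wq = Lq/λ = 0.080326/13.6 = 0.005906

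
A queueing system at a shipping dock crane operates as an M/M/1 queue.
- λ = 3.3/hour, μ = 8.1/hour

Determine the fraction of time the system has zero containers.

ρ = λ/μ = 3.3/8.1 = 0.4074
P(0) = 1 - ρ = 1 - 0.4074 = 0.5926
The server is idle 59.26% of the time.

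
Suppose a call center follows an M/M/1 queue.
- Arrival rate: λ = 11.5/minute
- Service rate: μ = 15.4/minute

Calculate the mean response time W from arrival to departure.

First, compute utilization: ρ = λ/μ = 11.5/15.4 = 0.7468
For M/M/1: W = 1/(μ-λ)
W = 1/(15.4-11.5) = 1/3.90
W = 0.2564 minutes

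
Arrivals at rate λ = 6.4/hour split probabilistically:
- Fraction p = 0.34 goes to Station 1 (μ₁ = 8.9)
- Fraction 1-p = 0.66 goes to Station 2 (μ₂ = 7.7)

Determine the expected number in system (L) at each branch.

Effective rates: λ₁ = 6.4×0.34 = 2.176, λ₂ = 6.4×0.66 = 4.224
Station 1: ρ₁ = 2.176/8.9 = 0.2445, L₁ = ρ₁/(1-ρ₁) = 0.2445/(1-0.2445) = 0.3236
Station 2: ρ₂ = 4.224/7.7 = 0.54857, L₂ = ρ₂/(1-ρ₂) = 0.54857/(1-0.54857) = 1.2152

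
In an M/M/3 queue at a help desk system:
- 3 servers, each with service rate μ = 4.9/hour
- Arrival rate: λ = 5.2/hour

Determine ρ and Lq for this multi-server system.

Traffic intensity: ρ = λ/(cμ) = 5.2/(3×4.9) = 0.3537
Since ρ = 0.3537 < 1, system is stable.
Offered load a = λ/μ = cρ = 5.2/4.9 = 1.0612
P₀ = [ Σₙ₌₀^2 aⁿ/n! + a^3/(3!(1-ρ)) ]⁻¹
Σ = a^0/0! + a^1/1! + a^2/2! = 1.0000 + 1.0612 + 0.5631 = 2.6243
a^3/(3!(1-ρ)) = 1.1951/(6 × 0.6463) = 0.3082
P₀ = 1/(2.6243 + 0.3082) = 0.3410
Lq = P₀·a^3·ρ / (3!(1-ρ)²) = 0.34100 × 1.1951 × 0.35374 / (6 × 0.41765) = 0.05753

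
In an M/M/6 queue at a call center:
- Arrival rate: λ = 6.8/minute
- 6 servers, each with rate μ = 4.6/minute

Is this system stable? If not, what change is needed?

Stability requires ρ = λ/(cμ) < 1
ρ = 6.8/(6 × 4.6) = 6.8/27.60 = 0.2464
Since 0.2464 < 1, the system is STABLE.
The servers are busy 24.64% of the time.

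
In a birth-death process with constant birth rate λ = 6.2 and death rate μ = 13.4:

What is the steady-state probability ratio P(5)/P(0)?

For constant rates: P(n)/P(0) = (λ/μ)^n
P(5)/P(0) = (6.2/13.4)^5 = 0.462687^5 = 0.02120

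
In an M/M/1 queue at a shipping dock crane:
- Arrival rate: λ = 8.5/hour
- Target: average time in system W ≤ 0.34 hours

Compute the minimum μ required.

For M/M/1: W = 1/(μ-λ)
Need W ≤ 0.34, so 1/(μ-λ) ≤ 0.34
μ - λ ≥ 1/0.34 = 2.9412
μ ≥ 8.5 + 2.9412 = 11.4412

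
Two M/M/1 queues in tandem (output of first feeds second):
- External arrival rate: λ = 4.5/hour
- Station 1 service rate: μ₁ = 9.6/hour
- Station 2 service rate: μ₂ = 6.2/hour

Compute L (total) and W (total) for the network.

By Jackson's theorem, each station behaves as independent M/M/1.
Station 1: ρ₁ = 4.5/9.6 = 0.4688, L₁ = ρ₁/(1-ρ₁) = λ/(μ₁-λ) = 4.5/5.10 = 0.88235
Station 2: ρ₂ = 4.5/6.2 = 0.7258, L₂ = ρ₂/(1-ρ₂) = λ/(μ₂-λ) = 4.5/1.70 = 2.6471
Total: L = L₁ + L₂ = 0.88235 + 2.6471 = 3.5294
W = L/λ = 3.5294/4.5 = 0.7843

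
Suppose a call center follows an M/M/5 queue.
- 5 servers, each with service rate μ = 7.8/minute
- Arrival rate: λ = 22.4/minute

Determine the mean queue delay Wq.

Traffic intensity: ρ = λ/(cμ) = 22.4/(5×7.8) = 0.5744
Since ρ = 0.5744 < 1, system is stable.
Offered load a = λ/μ = cρ = 22.4/7.8 = 2.8718
P₀ = [ Σₙ₌₀^4 aⁿ/n! + a^5/(5!(1-ρ)) ]⁻¹
Σ = a^0/0! + a^1/1! + a^2/2! + a^3/3! + a^4/4! = 1.0000 + 2.8718 + 4.1236 + 3.9474 + 2.8340 = 14.7768
a^5/(5!(1-ρ)) = 195.3292/(120 × 0.42564) = 3.8242
P₀ = 1/(14.7768 + 3.8242) = 0.05376
Lq = P₀·a^5·ρ / (5!(1-ρ)²) = 0.05376 × 195.3292 × 0.5744 / (120 × 0.1812) = 0.2774
Wq = Lq/λ = 0.27743/22.4 = 0.01239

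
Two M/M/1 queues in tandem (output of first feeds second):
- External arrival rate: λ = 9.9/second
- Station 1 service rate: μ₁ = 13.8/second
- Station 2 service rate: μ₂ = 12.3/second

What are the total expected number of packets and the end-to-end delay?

By Jackson's theorem, each station behaves as independent M/M/1.
Station 1: ρ₁ = 9.9/13.8 = 0.7174, L₁ = ρ₁/(1-ρ₁) = λ/(μ₁-λ) = 9.9/3.90 = 2.5385
Station 2: ρ₂ = 9.9/12.3 = 0.8049, L₂ = ρ₂/(1-ρ₂) = λ/(μ₂-λ) = 9.9/2.40 = 4.1250
Total: L = L₁ + L₂ = 2.5385 + 4.1250 = 6.6635
W = L/λ = 6.6635/9.9 = 0.6731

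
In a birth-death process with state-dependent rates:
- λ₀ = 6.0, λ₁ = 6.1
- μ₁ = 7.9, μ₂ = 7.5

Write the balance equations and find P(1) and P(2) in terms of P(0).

Balance equations:
State 0: λ₀P₀ = μ₁P₁ → P₁ = (λ₀/μ₁)P₀ = (6.0/7.9)P₀ = 0.7595P₀
State 1: P₂ = (λ₀λ₁)/(μ₁μ₂)P₀ = (6.0×6.1)/(7.9×7.5)P₀ = 0.6177P₀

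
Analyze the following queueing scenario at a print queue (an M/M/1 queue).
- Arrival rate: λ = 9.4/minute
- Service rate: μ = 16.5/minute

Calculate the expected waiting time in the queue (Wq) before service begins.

First, compute utilization: ρ = λ/μ = 9.4/16.5 = 0.5697
For M/M/1: Wq = λ/(μ(μ-λ))
Wq = 9.4/(16.5 × (16.5-9.4))
Wq = 9.4/(16.5 × 7.10)
Wq = 0.08024 minutes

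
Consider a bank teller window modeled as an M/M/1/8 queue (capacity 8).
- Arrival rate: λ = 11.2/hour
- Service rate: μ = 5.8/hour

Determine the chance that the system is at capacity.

ρ = λ/μ = 11.2/5.8 = 1.931034
P₀ = (1-ρ)/(1-ρ^(K+1)) = (1-1.931034)/(1-1.931034^9) = -0.9310/-372.3441 = 0.002500
P_K = P₀×ρ^K = 0.0025005 × 1.931034^8 = 0.0025005 × 193.3390 = 0.4834
Blocking probability = 48.34%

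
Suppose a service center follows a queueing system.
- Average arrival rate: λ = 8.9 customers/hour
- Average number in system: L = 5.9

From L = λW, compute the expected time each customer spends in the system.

Little's Law: L = λW, so W = L/λ
W = 5.9/8.9 = 0.6629 hours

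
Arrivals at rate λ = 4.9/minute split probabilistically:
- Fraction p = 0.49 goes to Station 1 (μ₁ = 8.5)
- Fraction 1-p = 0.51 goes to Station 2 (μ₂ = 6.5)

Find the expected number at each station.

Effective rates: λ₁ = 4.9×0.49 = 2.401, λ₂ = 4.9×0.51 = 2.499
Station 1: ρ₁ = 2.401/8.5 = 0.2825, L₁ = ρ₁/(1-ρ₁) = 0.2825/(1-0.2825) = 0.3937
Station 2: ρ₂ = 2.499/6.5 = 0.38446, L₂ = ρ₂/(1-ρ₂) = 0.38446/(1-0.38446) = 0.6246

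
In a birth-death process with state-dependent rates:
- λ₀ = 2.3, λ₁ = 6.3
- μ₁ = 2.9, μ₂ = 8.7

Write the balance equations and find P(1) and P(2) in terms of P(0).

Balance equations:
State 0: λ₀P₀ = μ₁P₁ → P₁ = (λ₀/μ₁)P₀ = (2.3/2.9)P₀ = 0.7931P₀
State 1: P₂ = (λ₀λ₁)/(μ₁μ₂)P₀ = (2.3×6.3)/(2.9×8.7)P₀ = 0.5743P₀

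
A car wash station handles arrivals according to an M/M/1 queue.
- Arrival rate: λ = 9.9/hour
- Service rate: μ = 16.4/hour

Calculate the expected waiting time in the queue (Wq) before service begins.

First, compute utilization: ρ = λ/μ = 9.9/16.4 = 0.6037
For M/M/1: Wq = λ/(μ(μ-λ))
Wq = 9.9/(16.4 × (16.4-9.9))
Wq = 9.9/(16.4 × 6.50)
Wq = 0.09287 hours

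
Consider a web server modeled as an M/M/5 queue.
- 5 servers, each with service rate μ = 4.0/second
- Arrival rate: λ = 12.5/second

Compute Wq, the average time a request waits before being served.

Traffic intensity: ρ = λ/(cμ) = 12.5/(5×4.0) = 0.6250
Since ρ = 0.6250 < 1, system is stable.
Offered load a = λ/μ = cρ = 12.5/4.0 = 3.1250
P₀ = [ Σₙ₌₀^4 aⁿ/n! + a^5/(5!(1-ρ)) ]⁻¹
Σ = a^0/0! + a^1/1! + a^2/2! + a^3/3! + a^4/4! = 1.0000 + 3.1250 + 4.8828 + 5.0863 + 3.9736 = 18.0677
a^5/(5!(1-ρ)) = 298.0232/(120 × 0.3750) = 6.6227
P₀ = 1/(18.0677 + 6.6227) = 0.04050
Lq = P₀·a^5·ρ / (5!(1-ρ)²) = 0.04050 × 298.0232 × 0.6250 / (120 × 0.1406) = 0.4471
Wq = Lq/λ = 0.44705/12.5 = 0.03576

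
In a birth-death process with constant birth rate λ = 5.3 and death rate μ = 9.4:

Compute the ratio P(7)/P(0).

For constant rates: P(n)/P(0) = (λ/μ)^n
P(7)/P(0) = (5.3/9.4)^7 = 0.5638^7 = 0.01811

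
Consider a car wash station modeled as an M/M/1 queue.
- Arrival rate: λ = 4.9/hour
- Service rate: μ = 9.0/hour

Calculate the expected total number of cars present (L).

ρ = λ/μ = 4.9/9.0 = 0.5444
For M/M/1: L = λ/(μ-λ)
L = 4.9/(9.0-4.9) = 4.9/4.10
L = 1.1951 cars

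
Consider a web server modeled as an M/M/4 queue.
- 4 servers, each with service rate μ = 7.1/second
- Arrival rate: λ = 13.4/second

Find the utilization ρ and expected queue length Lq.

Traffic intensity: ρ = λ/(cμ) = 13.4/(4×7.1) = 0.4718
Since ρ = 0.4718 < 1, system is stable.
Offered load a = λ/μ = cρ = 13.4/7.1 = 1.8873
P₀ = [ Σₙ₌₀^3 aⁿ/n! + a^4/(4!(1-ρ)) ]⁻¹
Σ = a^0/0! + a^1/1! + a^2/2! + a^3/3! = 1.00000 + 1.88732 + 1.78100 + 1.12044 = 5.7888
a^4/(4!(1-ρ)) = 12.6878/(24 × 0.5282) = 1.0009
P₀ = 1/(5.7888 + 1.0009) = 0.1473
Lq = P₀·a^4·ρ / (4!(1-ρ)²) = 0.1473 × 12.6878 × 0.4718 / (24 × 0.2790) = 0.1317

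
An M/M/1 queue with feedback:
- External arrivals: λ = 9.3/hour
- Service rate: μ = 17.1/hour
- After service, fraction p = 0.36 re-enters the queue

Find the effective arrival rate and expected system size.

Effective arrival rate: λ_eff = λ/(1-p) = 9.3/(1-0.36) = 9.3/0.64 = 14.5312
ρ = λ_eff/μ = 14.5312/17.1 = 0.84978
L = ρ/(1-ρ) = 0.84978/(1-0.84978) = 5.6569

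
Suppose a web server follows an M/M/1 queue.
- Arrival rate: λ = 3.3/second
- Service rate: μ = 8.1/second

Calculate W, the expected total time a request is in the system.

First, compute utilization: ρ = λ/μ = 3.3/8.1 = 0.4074
For M/M/1: W = 1/(μ-λ)
W = 1/(8.1-3.3) = 1/4.80
W = 0.2083 seconds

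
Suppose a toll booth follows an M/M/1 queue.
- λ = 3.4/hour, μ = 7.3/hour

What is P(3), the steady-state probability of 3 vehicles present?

ρ = λ/μ = 3.4/7.3 = 0.46575
P(n) = (1-ρ)ρⁿ
P(3) = (1-0.46575) × 0.46575^3
P(3) = 0.53425 × 0.10103
P(3) = 0.05398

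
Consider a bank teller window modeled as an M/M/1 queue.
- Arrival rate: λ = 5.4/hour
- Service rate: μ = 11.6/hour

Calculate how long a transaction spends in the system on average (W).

First, compute utilization: ρ = λ/μ = 5.4/11.6 = 0.4655
For M/M/1: W = 1/(μ-λ)
W = 1/(11.6-5.4) = 1/6.20
W = 0.1613 hours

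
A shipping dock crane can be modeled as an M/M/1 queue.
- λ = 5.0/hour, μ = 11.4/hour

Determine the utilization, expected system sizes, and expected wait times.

Step 1: ρ = λ/μ = 5.0/11.4 = 0.4386
Step 2: L = λ/(μ-λ) = 5.0/6.40 = 0.7812
Step 3: Lq = λ²/(μ(μ-λ)) = 25.00/(11.4×6.40) = 0.3427
Step 4: W = 1/(μ-λ) = 1/6.40 = 0.15625
Step 5: Wq = λ/(μ(μ-λ)) = 5.0/(11.4×6.40) = 0.06853
Step 6: P(0) = 1-ρ = 0.5614
Verify: L = λW = 5.0×0.15625 = 0.7812 ✔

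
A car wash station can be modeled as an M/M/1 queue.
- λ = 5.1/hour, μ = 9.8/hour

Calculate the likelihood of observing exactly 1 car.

ρ = λ/μ = 5.1/9.8 = 0.5204
P(n) = (1-ρ)ρⁿ
P(1) = (1-0.5204) × 0.5204^1
P(1) = 0.4796 × 0.5204
P(1) = 0.2496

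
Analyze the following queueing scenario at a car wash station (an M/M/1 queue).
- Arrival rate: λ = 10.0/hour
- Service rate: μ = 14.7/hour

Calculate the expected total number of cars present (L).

ρ = λ/μ = 10.0/14.7 = 0.6803
For M/M/1: L = λ/(μ-λ)
L = 10.0/(14.7-10.0) = 10.0/4.70
L = 2.1277 cars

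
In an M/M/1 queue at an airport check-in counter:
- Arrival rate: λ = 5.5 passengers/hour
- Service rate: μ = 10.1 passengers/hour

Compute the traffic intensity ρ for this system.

Server utilization: ρ = λ/μ
ρ = 5.5/10.1 = 0.5446
The server is busy 54.46% of the time.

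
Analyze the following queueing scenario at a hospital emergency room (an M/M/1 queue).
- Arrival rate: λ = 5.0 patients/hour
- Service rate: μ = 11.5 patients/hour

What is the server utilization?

Server utilization: ρ = λ/μ
ρ = 5.0/11.5 = 0.4348
The server is busy 43.48% of the time.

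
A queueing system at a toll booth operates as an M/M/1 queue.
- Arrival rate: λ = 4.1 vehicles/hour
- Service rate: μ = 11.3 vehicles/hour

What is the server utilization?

Server utilization: ρ = λ/μ
ρ = 4.1/11.3 = 0.3628
The server is busy 36.28% of the time.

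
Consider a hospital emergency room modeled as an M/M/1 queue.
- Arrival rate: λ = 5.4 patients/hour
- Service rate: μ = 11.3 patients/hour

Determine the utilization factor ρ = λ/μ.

Server utilization: ρ = λ/μ
ρ = 5.4/11.3 = 0.4779
The server is busy 47.79% of the time.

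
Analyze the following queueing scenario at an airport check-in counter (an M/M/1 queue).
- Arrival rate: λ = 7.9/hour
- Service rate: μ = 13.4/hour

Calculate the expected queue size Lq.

ρ = λ/μ = 7.9/13.4 = 0.5896
For M/M/1: Lq = λ²/(μ(μ-λ))
Lq = 62.41/(13.4 × 5.50)
Lq = 0.8468 passengers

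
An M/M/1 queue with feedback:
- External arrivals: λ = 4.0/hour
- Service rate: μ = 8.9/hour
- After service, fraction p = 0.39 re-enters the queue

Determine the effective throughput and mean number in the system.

Effective arrival rate: λ_eff = λ/(1-p) = 4.0/(1-0.39) = 4.0/0.61 = 6.55738
ρ = λ_eff/μ = 6.55738/8.9 = 0.736784
L = ρ/(1-ρ) = 0.736784/(1-0.736784) = 2.7992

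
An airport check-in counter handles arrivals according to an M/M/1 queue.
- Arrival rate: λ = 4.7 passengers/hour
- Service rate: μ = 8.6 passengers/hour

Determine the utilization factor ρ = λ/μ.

Server utilization: ρ = λ/μ
ρ = 4.7/8.6 = 0.5465
The server is busy 54.65% of the time.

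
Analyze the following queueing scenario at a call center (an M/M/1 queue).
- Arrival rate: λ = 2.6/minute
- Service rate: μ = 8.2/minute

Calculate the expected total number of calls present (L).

ρ = λ/μ = 2.6/8.2 = 0.3171
For M/M/1: L = λ/(μ-λ)
L = 2.6/(8.2-2.6) = 2.6/5.60
L = 0.4643 calls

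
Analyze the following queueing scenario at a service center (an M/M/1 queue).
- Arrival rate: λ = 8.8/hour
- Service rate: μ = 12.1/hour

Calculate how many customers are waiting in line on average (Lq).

ρ = λ/μ = 8.8/12.1 = 0.7273
For M/M/1: Lq = λ²/(μ(μ-λ))
Lq = 77.44/(12.1 × 3.30)
Lq = 1.9394 customers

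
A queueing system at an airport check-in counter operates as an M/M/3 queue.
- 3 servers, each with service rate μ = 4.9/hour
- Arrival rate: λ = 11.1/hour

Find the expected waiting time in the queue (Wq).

Traffic intensity: ρ = λ/(cμ) = 11.1/(3×4.9) = 0.7551
Since ρ = 0.7551 < 1, system is stable.
Offered load a = λ/μ = cρ = 11.1/4.9 = 2.2653
P₀ = [ Σₙ₌₀^2 aⁿ/n! + a^3/(3!(1-ρ)) ]⁻¹
Σ = a^0/0! + a^1/1! + a^2/2! = 1.0000 + 2.2653 + 2.5658 = 5.8311
a^3/(3!(1-ρ)) = 11.6247/(6 × 0.2449) = 7.9112
P₀ = 1/(5.8311 + 7.9112) = 0.07277
Lq = P₀·a^3·ρ / (3!(1-ρ)²) = 0.072768 × 11.6247 × 0.75510 / (6 × 0.059975) = 1.7750
Wq = Lq/λ = 1.7750/11.1 = 0.1599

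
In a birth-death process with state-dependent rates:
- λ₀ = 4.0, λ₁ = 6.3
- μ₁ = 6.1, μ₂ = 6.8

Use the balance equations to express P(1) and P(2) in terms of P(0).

Balance equations:
State 0: λ₀P₀ = μ₁P₁ → P₁ = (λ₀/μ₁)P₀ = (4.0/6.1)P₀ = 0.6557P₀
State 1: P₂ = (λ₀λ₁)/(μ₁μ₂)P₀ = (4.0×6.3)/(6.1×6.8)P₀ = 0.6075P₀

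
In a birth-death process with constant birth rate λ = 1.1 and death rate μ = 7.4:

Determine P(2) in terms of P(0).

For constant rates: P(n)/P(0) = (λ/μ)^n
P(2)/P(0) = (1.1/7.4)^2 = 0.14865^2 = 0.02210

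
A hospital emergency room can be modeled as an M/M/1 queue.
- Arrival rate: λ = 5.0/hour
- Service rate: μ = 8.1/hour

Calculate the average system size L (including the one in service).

ρ = λ/μ = 5.0/8.1 = 0.6173
For M/M/1: L = λ/(μ-λ)
L = 5.0/(8.1-5.0) = 5.0/3.10
L = 1.6129 patients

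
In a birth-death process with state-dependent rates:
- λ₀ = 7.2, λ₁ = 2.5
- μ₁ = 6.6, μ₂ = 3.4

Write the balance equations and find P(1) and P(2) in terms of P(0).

Balance equations:
State 0: λ₀P₀ = μ₁P₁ → P₁ = (λ₀/μ₁)P₀ = (7.2/6.6)P₀ = 1.0909P₀
State 1: P₂ = (λ₀λ₁)/(μ₁μ₂)P₀ = (7.2×2.5)/(6.6×3.4)P₀ = 0.8021P₀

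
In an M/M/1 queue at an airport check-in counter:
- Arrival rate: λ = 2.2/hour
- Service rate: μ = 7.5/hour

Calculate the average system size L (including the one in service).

ρ = λ/μ = 2.2/7.5 = 0.2933
For M/M/1: L = λ/(μ-λ)
L = 2.2/(7.5-2.2) = 2.2/5.30
L = 0.4151 passengers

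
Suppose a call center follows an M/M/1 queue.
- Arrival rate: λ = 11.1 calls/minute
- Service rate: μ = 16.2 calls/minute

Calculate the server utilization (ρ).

Server utilization: ρ = λ/μ
ρ = 11.1/16.2 = 0.6852
The server is busy 68.52% of the time.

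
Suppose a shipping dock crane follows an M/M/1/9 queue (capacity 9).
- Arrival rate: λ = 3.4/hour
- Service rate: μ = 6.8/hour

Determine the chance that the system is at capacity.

ρ = λ/μ = 3.4/6.8 = 0.5000
P₀ = (1-ρ)/(1-ρ^(K+1)) = (1-0.5000)/(1-0.5000^10) = 0.5000/0.9990 = 0.5005
P_K = P₀×ρ^K = 0.5005 × 0.5000^9 = 0.5005 × 0.001953 = 0.0009775
Blocking probability = 0.09775%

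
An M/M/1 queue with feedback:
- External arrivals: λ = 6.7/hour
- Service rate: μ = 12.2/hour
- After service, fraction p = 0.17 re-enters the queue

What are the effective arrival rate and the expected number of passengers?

Effective arrival rate: λ_eff = λ/(1-p) = 6.7/(1-0.17) = 6.7/0.83 = 8.0723
ρ = λ_eff/μ = 8.0723/12.2 = 0.66166
L = ρ/(1-ρ) = 0.66166/(1-0.66166) = 1.9556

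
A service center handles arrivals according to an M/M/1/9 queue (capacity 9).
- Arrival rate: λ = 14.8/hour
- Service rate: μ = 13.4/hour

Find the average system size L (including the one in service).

ρ = λ/μ = 14.8/13.4 = 1.10448
P₀ = (1-ρ)/(1-ρ^(K+1)) = (1-1.10448)/(1-1.10448^10) = -0.10448/-1.7013 = 0.06141
P_K = P₀×ρ^K = 0.06141 × 1.10448^9 = 0.06141 × 2.4458 = 0.1502
L = ρ[1 - (K+1)ρ^K + Kρ^(K+1)] / [(1-ρ)(1-ρ^(K+1))]
L = 1.10448 × (1 - 10×2.445799 + 9×2.701336) / ((1 - 1.10448) × (1 - 2.701336)) = 5.3065 customers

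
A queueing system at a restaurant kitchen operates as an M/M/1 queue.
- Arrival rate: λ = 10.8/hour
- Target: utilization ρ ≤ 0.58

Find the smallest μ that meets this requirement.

ρ = λ/μ, so μ = λ/ρ
μ ≥ 10.8/0.58 = 18.6207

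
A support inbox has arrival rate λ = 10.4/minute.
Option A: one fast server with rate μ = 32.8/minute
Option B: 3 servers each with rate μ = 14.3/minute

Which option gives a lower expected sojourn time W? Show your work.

Option A: single server μ = 32.8 (M/M/1)
  ρ_A = 10.4/32.8 = 0.3171
  W_A = 1/(μ-λ) = 1/(32.8-10.4) = 1/22.40 = 0.04464

Option B: 3 servers μ = 14.3 (M/M/3)
  ρ_B = λ/(cμ) = 10.4/(3×14.3) = 0.2424
  Offered load a = λ/μ = cρ = 10.4/14.3 = 0.7273
  P₀ = [ Σₙ₌₀^2 aⁿ/n! + a^3/(3!(1-ρ)) ]⁻¹
  Σ = a^0/0! + a^1/1! + a^2/2! = 1.0000 + 0.72727 + 0.26446 = 1.9917
  a^3/(3!(1-ρ)) = 0.3847/(6 × 0.7576) = 0.08463
  P₀ = 1/(1.9917 + 0.08463) = 0.4816
  Lq = P₀·a^3·ρ / (3!(1-ρ)²) = 0.4816 × 0.3847 × 0.2424 / (6 × 0.5739) = 0.01304
  Wq_B = Lq/λ = 0.01304/10.4 = 0.001254
  W_B = Wq_B + 1/μ = 0.001254 + 0.06993 = 0.07118

Since W_A = 0.04464 < W_B = 0.07118, Option A (single fast server) has the shorter time in system.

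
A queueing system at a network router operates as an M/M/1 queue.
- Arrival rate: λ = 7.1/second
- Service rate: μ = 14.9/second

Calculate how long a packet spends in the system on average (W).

First, compute utilization: ρ = λ/μ = 7.1/14.9 = 0.4765
For M/M/1: W = 1/(μ-λ)
W = 1/(14.9-7.1) = 1/7.80
W = 0.1282 seconds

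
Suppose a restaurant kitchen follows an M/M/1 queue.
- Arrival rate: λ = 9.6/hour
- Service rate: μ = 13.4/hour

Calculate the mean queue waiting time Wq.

First, compute utilization: ρ = λ/μ = 9.6/13.4 = 0.7164
For M/M/1: Wq = λ/(μ(μ-λ))
Wq = 9.6/(13.4 × (13.4-9.6))
Wq = 9.6/(13.4 × 3.80)
Wq = 0.1885 hours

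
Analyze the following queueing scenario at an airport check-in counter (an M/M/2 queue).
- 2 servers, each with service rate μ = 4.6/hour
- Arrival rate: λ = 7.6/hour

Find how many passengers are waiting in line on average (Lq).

Traffic intensity: ρ = λ/(cμ) = 7.6/(2×4.6) = 0.8261
Since ρ = 0.8261 < 1, system is stable.
Offered load a = λ/μ = cρ = 7.6/4.6 = 1.6522
P₀ = [ Σₙ₌₀^1 aⁿ/n! + a^2/(2!(1-ρ)) ]⁻¹
Σ = a^0/0! + a^1/1! = 1.0000 + 1.6522 = 2.6522
a^2/(2!(1-ρ)) = 2.72968/(2 × 0.173913) = 7.8478
P₀ = 1/(2.6522 + 7.8478) = 0.09524
Lq = P₀·a^2·ρ / (2!(1-ρ)²) = 0.095238 × 2.7297 × 0.82609 / (2 × 0.030246) = 3.5502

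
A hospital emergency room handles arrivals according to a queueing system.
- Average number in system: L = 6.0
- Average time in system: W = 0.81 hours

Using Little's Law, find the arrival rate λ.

Little's Law: L = λW, so λ = L/W
λ = 6.0/0.81 = 7.4074 patients/hour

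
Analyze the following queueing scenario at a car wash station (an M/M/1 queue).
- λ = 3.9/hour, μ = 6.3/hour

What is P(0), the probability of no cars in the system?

ρ = λ/μ = 3.9/6.3 = 0.6190
P(0) = 1 - ρ = 1 - 0.6190 = 0.3810
The server is idle 38.10% of the time.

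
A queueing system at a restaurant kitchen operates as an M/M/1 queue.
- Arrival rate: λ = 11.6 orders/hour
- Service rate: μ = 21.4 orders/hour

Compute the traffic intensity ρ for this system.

Server utilization: ρ = λ/μ
ρ = 11.6/21.4 = 0.5421
The server is busy 54.21% of the time.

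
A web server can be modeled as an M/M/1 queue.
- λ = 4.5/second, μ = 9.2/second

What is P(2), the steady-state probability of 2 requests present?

ρ = λ/μ = 4.5/9.2 = 0.4891
P(n) = (1-ρ)ρⁿ
P(2) = (1-0.4891) × 0.4891^2
P(2) = 0.5109 × 0.2392
P(2) = 0.1222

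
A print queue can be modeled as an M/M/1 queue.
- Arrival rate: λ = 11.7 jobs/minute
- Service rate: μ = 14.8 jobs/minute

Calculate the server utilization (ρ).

Server utilization: ρ = λ/μ
ρ = 11.7/14.8 = 0.7905
The server is busy 79.05% of the time.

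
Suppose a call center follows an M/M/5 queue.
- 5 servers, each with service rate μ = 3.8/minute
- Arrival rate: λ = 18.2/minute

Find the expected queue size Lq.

Traffic intensity: ρ = λ/(cμ) = 18.2/(5×3.8) = 0.9579
Since ρ = 0.9579 < 1, system is stable.
Offered load a = λ/μ = cρ = 18.2/3.8 = 4.7895
P₀ = [ Σₙ₌₀^4 aⁿ/n! + a^5/(5!(1-ρ)) ]⁻¹
Σ = a^0/0! + a^1/1! + a^2/2! + a^3/3! + a^4/4! = 1.0000 + 4.7895 + 11.4695 + 18.3110 + 21.9250 = 57.4950
a^5/(5!(1-ρ)) = 2520.2229/(120 × 0.042105263) = 498.7941
P₀ = 1/(57.4950 + 498.7941) = 0.001798
Lq = P₀·a^5·ρ / (5!(1-ρ)²) = 0.001797626 × 2520.2229 × 0.9578947 / (120 × 0.001772853) = 20.3987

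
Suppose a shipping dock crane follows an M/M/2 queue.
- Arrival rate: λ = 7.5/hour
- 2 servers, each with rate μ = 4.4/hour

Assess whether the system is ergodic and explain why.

Stability requires ρ = λ/(cμ) < 1
ρ = 7.5/(2 × 4.4) = 7.5/8.80 = 0.8523
Since 0.8523 < 1, the system is STABLE.
The servers are busy 85.23% of the time.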